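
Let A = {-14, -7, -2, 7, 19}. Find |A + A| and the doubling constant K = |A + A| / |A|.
K = |A + A| / |A| = 14/5

Enumerate A + A = {a + b : a, b ∈ A}. With |A| = 5, there are |A|^2 = 25 ordered sum pairs; collecting distinct values, A + A = {-28, -21, -16, -14, -9, -7, -4, 0, 5, 12, 14, 17, 26, 38}, so |A + A| = 14. Thus K = 14/5. For comparison, the minimum possible |A + A| over all 5-element sets is 2·5 − 1 = 9 (so min K = 9/5), attained only by arithmetic progressions.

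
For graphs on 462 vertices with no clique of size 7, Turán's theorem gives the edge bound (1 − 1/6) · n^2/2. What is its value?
Turán density bound = (5/6) · 462^2/2 = 88935

Turán's theorem: ex(n, K_{r+1}) is achieved by the complete r-partite Turán graph T(n, r) with parts as balanced as possible, and is at most (1 − 1/r) · n^2/2. For r = 6, n = 462: the density bound is (5/6) · 213444/2 = 88935. Since 6 ∣ 462, the Turán graph T(462, 6) has parts of equal size 77, and its edge count e(T(462, 6)) = 88935 attains the density bound exactly.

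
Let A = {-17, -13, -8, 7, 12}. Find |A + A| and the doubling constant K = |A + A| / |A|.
K = |A + A| / |A| = 14/5

Enumerate A + A = {a + b : a, b ∈ A}. With |A| = 5, there are |A|^2 = 25 ordered sum pairs; collecting distinct values, A + A = {-34, -30, -26, -25, -21, -16, -10, -6, -5, -1, 4, 14, 19, 24}, so |A + A| = 14. Thus K = 14/5. For comparison, the minimum possible |A + A| over all 5-element sets is 2·5 − 1 = 9 (so min K = 9/5), attained only by arithmetic progressions.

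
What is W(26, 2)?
W(26, 2) = 26 + 1 = 27

A 2-term AP is any pair of integers, so a monochromatic 2-AP exists iff some colour is used at least twice. With 26 colours, the colouring i ↦ i on {1, ..., 26} uses each colour once, avoiding any monochromatic pair, so W(26, 2) > 26. For {1, ..., 27}, pigeonhole forces two integers of the same colour, which form a monochromatic 2-AP. Hence W(26, 2) = 27.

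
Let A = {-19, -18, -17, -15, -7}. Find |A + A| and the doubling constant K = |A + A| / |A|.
K = |A + A| / |A| = 13/5

Enumerate A + A = {a + b : a, b ∈ A}. With |A| = 5, there are |A|^2 = 25 ordered sum pairs; collecting distinct values, A + A = {-38, -37, -36, -35, -34, -33, -32, -30, -26, -25, -24, -22, -14}, so |A + A| = 13. Thus K = 13/5. For comparison, the minimum possible |A + A| over all 5-element sets is 2·5 − 1 = 9 (so min K = 9/5), attained only by arithmetic progressions.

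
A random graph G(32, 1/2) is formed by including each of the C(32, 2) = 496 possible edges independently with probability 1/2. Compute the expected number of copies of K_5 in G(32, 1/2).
E[# K_5] = C(32, 5) · (1/2)^C(5, 2) = 201376 / 2^10 = 6293/32 = 196.65625

For each 5-subset S of vertices (there are C(32, 5) = 201376 such S), let X_S = 1 if S induces a K_5 (all C(5, 2) = 10 edges present). Then P(X_S = 1) = (1/2)^10 = 1/1024. By linearity of expectation, E[# K_5] = C(32, 5) · (1/2)^10 = 201376 / 1024 = 6293/32 = 196.65625.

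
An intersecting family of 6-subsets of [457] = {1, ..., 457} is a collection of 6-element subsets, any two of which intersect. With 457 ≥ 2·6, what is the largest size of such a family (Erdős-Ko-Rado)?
max |F| = C(456, 5) = 160726498296

Erdős-Ko-Rado (1961): when n ≥ 2k, max |F| = C(n−1, k−1). The bound is attained by the star {A : i ∈ A} for any fixed i ∈ [n]. Here C(457−1, 6−1) = C(456, 5) = 160726498296.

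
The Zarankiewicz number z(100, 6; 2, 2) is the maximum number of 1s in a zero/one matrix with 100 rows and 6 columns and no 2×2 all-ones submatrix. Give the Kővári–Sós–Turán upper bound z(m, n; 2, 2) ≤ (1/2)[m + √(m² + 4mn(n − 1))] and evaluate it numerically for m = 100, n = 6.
z(100, 6; 2, 2) ≤ (1/2)[100 + √(100² + 4·100·6·5)] = (1/2)[100 + √22000] = 124.162

Kővári–Sós–Turán: let r_1, ..., r_100 be the row sums and z = Σ r_i the total number of 1s. Each pair of columns can share at most one row with both entries 1 (else a 2×2 all-ones block appears), so Σ_i C(r_i, 2) ≤ C(6, 2) = 15. By convexity Σ_i C(r_i, 2) ≥ 100·C(z/100, 2) = z(z − 100)/(2·100), giving z² − 100z − 100·6·5 ≤ 0 and hence z ≤ (1/2)[100 + √(10000 + 4·3000)] = (1/2)[100 + √22000] ≈ (1/2)(100 + 148.324) = 124.162.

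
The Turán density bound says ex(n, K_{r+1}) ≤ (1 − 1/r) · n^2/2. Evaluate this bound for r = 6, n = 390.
Turán density bound = (5/6) · 390^2/2 = 63375

Turán's theorem: ex(n, K_{r+1}) is achieved by the complete r-partite Turán graph T(n, r) with parts as balanced as possible, and is at most (1 − 1/r) · n^2/2. For r = 6, n = 390: the density bound is (5/6) · 152100/2 = 63375. Since 6 ∣ 390, the Turán graph T(390, 6) has parts of equal size 65, and its edge count e(T(390, 6)) = 63375 attains the density bound exactly.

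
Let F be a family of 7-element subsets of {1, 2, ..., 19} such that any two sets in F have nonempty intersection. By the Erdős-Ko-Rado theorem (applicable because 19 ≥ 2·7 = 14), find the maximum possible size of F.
max |F| = C(18, 6) = 18564

Erdős-Ko-Rado (1961): when n ≥ 2k, max |F| = C(n−1, k−1). The bound is attained by the star {A : i ∈ A} for any fixed i ∈ [n]. Here C(19−1, 7−1) = C(18, 6) = 18564.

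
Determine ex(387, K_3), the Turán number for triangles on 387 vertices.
ex(387, K_3) = ⌊387^2/4⌋ = 37442

Mantel (1907): a triangle-free graph on n vertices has at most ⌊n^2/4⌋ edges, with equality for the complete bipartite graph K_{⌊n/2⌋, ⌈n/2⌉}. For n = 387: ⌊387^2/4⌋ = ⌊149769/4⌋ = 37442. The extremal graph is K_{193, 194}, which has 193·194 = 37442 edges.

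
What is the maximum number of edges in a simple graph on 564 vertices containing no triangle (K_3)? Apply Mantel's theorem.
ex(564, K_3) = ⌊564^2/4⌋ = 79524

Mantel (1907): a triangle-free graph on n vertices has at most ⌊n^2/4⌋ edges, with equality for the complete bipartite graph K_{⌊n/2⌋, ⌈n/2⌉}. For n = 564: ⌊564^2/4⌋ = ⌊318096/4⌋ = 79524. The extremal graph is K_{282, 282}, which has 282·282 = 79524 edges.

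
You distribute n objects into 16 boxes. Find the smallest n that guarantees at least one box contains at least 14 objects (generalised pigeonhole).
n = (14 − 1)·16 + 1 = 209

By the generalised pigeonhole principle, to guarantee some box contains ≥ r objects we need more than (r − 1) · k objects total. Threshold: n = (r − 1) · k + 1. With r = 14 and k = 16: n = 13 · 16 + 1 = 208 + 1 = 209. For n = 208 = 13 · 16, we can put exactly 13 objects in every box, avoiding 14 in any single one — so 209 is tight.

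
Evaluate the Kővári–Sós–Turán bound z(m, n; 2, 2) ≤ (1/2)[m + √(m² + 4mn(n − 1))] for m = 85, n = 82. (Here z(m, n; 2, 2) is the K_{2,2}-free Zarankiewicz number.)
z(85, 82; 2, 2) ≤ (1/2)[85 + √(85² + 4·85·82·81)] = (1/2)[85 + √2265505] = 795.0797

Kővári–Sós–Turán: let r_1, ..., r_85 be the row sums and z = Σ r_i the total number of 1s. Each pair of columns can share at most one row with both entries 1 (else a 2×2 all-ones block appears), so Σ_i C(r_i, 2) ≤ C(82, 2) = 3321. By convexity Σ_i C(r_i, 2) ≥ 85·C(z/85, 2) = z(z − 85)/(2·85), giving z² − 85z − 85·82·81 ≤ 0 and hence z ≤ (1/2)[85 + √(7225 + 4·564570)] = (1/2)[85 + √2265505] ≈ (1/2)(85 + 1505.1595) = 795.0797.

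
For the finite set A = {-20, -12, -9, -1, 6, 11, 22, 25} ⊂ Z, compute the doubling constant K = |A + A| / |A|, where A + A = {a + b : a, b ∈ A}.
K = |A + A| / |A| = 31/8

Enumerate A + A = {a + b : a, b ∈ A}. With |A| = 8, there are |A|^2 = 64 ordered sum pairs; collecting distinct values, A + A = {-40, -32, -29, -24, -21, -18, -14, -13, -10, -9, -6, -3, -2, -1, 2, 5, 10, 12, 13, 16, 17, 21, 22, 24, 28, 31, 33, 36, 44, 47, 50}, so |A + A| = 31. Thus K = 31/8. For comparison, the minimum possible |A + A| over all 8-element sets is 2·8 − 1 = 15 (so min K = 15/8), attained only by arithmetic progressions.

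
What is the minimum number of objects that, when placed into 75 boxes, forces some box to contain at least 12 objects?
n = (12 − 1)·75 + 1 = 826

By the generalised pigeonhole principle, to guarantee some box contains ≥ r objects we need more than (r − 1) · k objects total. Threshold: n = (r − 1) · k + 1. With r = 12 and k = 75: n = 11 · 75 + 1 = 825 + 1 = 826. For n = 825 = 11 · 75, we can put exactly 11 objects in every box, avoiding 12 in any single one — so 826 is tight.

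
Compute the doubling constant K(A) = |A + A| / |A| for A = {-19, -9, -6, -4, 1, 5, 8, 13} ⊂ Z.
K = |A + A| / |A| = 30/8 = 15/4

Enumerate A + A = {a + b : a, b ∈ A}. With |A| = 8, there are |A|^2 = 64 ordered sum pairs; collecting distinct values, A + A = {-38, -28, -25, -23, -18, -15, -14, -13, -12, -11, -10, -8, -6, -5, -4, -3, -1, 1, 2, 4, 6, 7, 9, 10, 13, 14, 16, 18, 21, 26}, so |A + A| = 30. Thus K = 30/8 = 15/4. For comparison, the minimum possible |A + A| over all 8-element sets is 2·8 − 1 = 15 (so min K = 15/8), attained only by arithmetic progressions.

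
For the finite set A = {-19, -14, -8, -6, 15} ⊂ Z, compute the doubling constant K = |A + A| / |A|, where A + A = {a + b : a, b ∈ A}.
K = |A + A| / |A| = 15/5 = 3

Enumerate A + A = {a + b : a, b ∈ A}. With |A| = 5, there are |A|^2 = 25 ordered sum pairs; collecting distinct values, A + A = {-38, -33, -28, -27, -25, -22, -20, -16, -14, -12, -4, 1, 7, 9, 30}, so |A + A| = 15. Thus K = 15/5 = 3. For comparison, the minimum possible |A + A| over all 5-element sets is 2·5 − 1 = 9 (so min K = 9/5), attained only by arithmetic progressions.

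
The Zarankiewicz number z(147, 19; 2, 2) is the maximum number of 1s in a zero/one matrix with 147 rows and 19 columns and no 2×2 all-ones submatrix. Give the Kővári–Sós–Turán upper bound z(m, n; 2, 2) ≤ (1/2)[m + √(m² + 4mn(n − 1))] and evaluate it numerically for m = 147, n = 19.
z(147, 19; 2, 2) ≤ (1/2)[147 + √(147² + 4·147·19·18)] = (1/2)[147 + √222705] = 309.4582

Kővári–Sós–Turán: let r_1, ..., r_147 be the row sums and z = Σ r_i the total number of 1s. Each pair of columns can share at most one row with both entries 1 (else a 2×2 all-ones block appears), so Σ_i C(r_i, 2) ≤ C(19, 2) = 171. By convexity Σ_i C(r_i, 2) ≥ 147·C(z/147, 2) = z(z − 147)/(2·147), giving z² − 147z − 147·19·18 ≤ 0 and hence z ≤ (1/2)[147 + √(21609 + 4·50274)] = (1/2)[147 + √222705] ≈ (1/2)(147 + 471.9163) = 309.4582.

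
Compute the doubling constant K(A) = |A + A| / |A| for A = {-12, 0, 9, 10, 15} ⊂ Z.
K = |A + A| / |A| = 15/5 = 3

Enumerate A + A = {a + b : a, b ∈ A}. With |A| = 5, there are |A|^2 = 25 ordered sum pairs; collecting distinct values, A + A = {-24, -12, -3, -2, 0, 3, 9, 10, 15, 18, 19, 20, 24, 25, 30}, so |A + A| = 15. Thus K = 15/5 = 3. For comparison, the minimum possible |A + A| over all 5-element sets is 2·5 − 1 = 9 (so min K = 9/5), attained only by arithmetic progressions.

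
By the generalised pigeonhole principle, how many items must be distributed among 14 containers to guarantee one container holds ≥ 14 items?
n = (14 − 1)·14 + 1 = 183

By the generalised pigeonhole principle, to guarantee some box contains ≥ r objects we need more than (r − 1) · k objects total. Threshold: n = (r − 1) · k + 1. With r = 14 and k = 14: n = 13 · 14 + 1 = 182 + 1 = 183. For n = 182 = 13 · 14, we can put exactly 13 objects in every box, avoiding 14 in any single one — so 183 is tight.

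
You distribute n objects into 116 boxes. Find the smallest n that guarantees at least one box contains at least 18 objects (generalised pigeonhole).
n = (18 − 1)·116 + 1 = 1973

By the generalised pigeonhole principle, to guarantee some box contains ≥ r objects we need more than (r − 1) · k objects total. Threshold: n = (r − 1) · k + 1. With r = 18 and k = 116: n = 17 · 116 + 1 = 1972 + 1 = 1973. For n = 1972 = 17 · 116, we can put exactly 17 objects in every box, avoiding 18 in any single one — so 1973 is tight.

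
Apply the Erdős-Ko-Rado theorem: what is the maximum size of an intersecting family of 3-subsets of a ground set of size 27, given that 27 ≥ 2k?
max |F| = C(26, 2) = 325

The Erdős-Ko-Rado theorem states: for n ≥ 2k, an intersecting family of k-subsets of an n-element set has size at most C(n − 1, k − 1), with equality for 'star' families {A ⊆ [n] : |A| = k, i ∈ A} (fix an element i). For n = 27, k = 3: C(26, 2) = 325.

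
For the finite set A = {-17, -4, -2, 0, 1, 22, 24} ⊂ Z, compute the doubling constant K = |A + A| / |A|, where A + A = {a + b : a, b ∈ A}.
K = |A + A| / |A| = 25/7

Enumerate A + A = {a + b : a, b ∈ A}. With |A| = 7, there are |A|^2 = 49 ordered sum pairs; collecting distinct values, A + A = {-34, -21, -19, -17, -16, -8, -6, -4, -3, -2, -1, 0, 1, 2, 5, 7, 18, 20, 22, 23, 24, 25, 44, 46, 48}, so |A + A| = 25. Thus K = 25/7. For comparison, the minimum possible |A + A| over all 7-element sets is 2·7 − 1 = 13 (so min K = 13/7), attained only by arithmetic progressions.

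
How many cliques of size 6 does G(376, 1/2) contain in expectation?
E[# K_6] = C(376, 6) · (1/2)^C(6, 2) = 3770369379700 / 2^15 = 942592344925/8192 ≈ 115062542.105103

For each 6-subset S of vertices (there are C(376, 6) = 3770369379700 such S), let X_S = 1 if S induces a K_6 (all C(6, 2) = 15 edges present). Then P(X_S = 1) = (1/2)^15 = 1/32768. By linearity of expectation, E[# K_6] = C(376, 6) · (1/2)^15 = 3770369379700 / 32768 = 942592344925/8192 ≈ 115062542.105103.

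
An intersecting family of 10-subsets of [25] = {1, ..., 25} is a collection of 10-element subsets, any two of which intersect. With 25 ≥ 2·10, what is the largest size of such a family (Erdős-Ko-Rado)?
max |F| = C(24, 9) = 1307504

The Erdős-Ko-Rado theorem states: for n ≥ 2k, an intersecting family of k-subsets of an n-element set has size at most C(n − 1, k − 1), with equality for 'star' families {A ⊆ [n] : |A| = k, i ∈ A} (fix an element i). For n = 25, k = 10: C(24, 9) = 1307504.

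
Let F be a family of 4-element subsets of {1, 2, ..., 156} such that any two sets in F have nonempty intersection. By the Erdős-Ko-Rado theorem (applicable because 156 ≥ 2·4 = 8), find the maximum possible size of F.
max |F| = C(155, 3) = 608685

The Erdős-Ko-Rado theorem states: for n ≥ 2k, an intersecting family of k-subsets of an n-element set has size at most C(n − 1, k − 1), with equality for 'star' families {A ⊆ [n] : |A| = k, i ∈ A} (fix an element i). For n = 156, k = 4: C(155, 3) = 608685.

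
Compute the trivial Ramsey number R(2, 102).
R(2, 102) = 102

R(2, k) = k for all k ≥ 2: in a 2-colouring of K_k, either some edge is red (a red K_2) or all edges are blue (a blue K_k). And K_{101} coloured all-blue has no blue K_102, so R(2, 102) > 101. Hence R(2, 102) = 102.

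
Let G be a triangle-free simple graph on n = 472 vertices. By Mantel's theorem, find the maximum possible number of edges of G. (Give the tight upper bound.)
ex(472, K_3) = ⌊472^2/4⌋ = 55696

Mantel (1907): a triangle-free graph on n vertices has at most ⌊n^2/4⌋ edges, with equality for the complete bipartite graph K_{⌊n/2⌋, ⌈n/2⌉}. For n = 472: ⌊472^2/4⌋ = ⌊222784/4⌋ = 55696. The extremal graph is K_{236, 236}, which has 236·236 = 55696 edges.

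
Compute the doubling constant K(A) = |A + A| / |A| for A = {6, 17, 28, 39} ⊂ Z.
K = |A + A| / |A| = 7/4

Enumerate A + A = {a + b : a, b ∈ A}. With |A| = 4, there are |A|^2 = 16 ordered sum pairs; collecting distinct values, A + A = {12, 23, 34, 45, 56, 67, 78}, so |A + A| = 7. Thus K = 7/4. Here |A + A| = 2|A| − 1 = 7, the minimum possible — so K = 7/4 is minimal, which holds iff A is an arithmetic progression.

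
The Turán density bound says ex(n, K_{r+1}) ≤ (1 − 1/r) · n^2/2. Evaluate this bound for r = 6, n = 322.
Turán density bound = (5/6) · 322^2/2 = 129605/3 ≈ 43201.6667

Turán's theorem: ex(n, K_{r+1}) is achieved by the complete r-partite Turán graph T(n, r) with parts as balanced as possible, and is at most (1 − 1/r) · n^2/2. For r = 6, n = 322: the density bound is (5/6) · 103684/2 = 129605/3 ≈ 43201.6667. The integer-valued extremum is e(T(322, 6)) = 43201, which is strictly less than the density bound 129605/3 since 6 ∤ 322 (the parts of T(322, 6) cannot all be equal).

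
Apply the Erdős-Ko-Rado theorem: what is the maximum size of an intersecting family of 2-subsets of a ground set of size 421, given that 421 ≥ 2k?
max |F| = C(420, 1) = 420

Erdős-Ko-Rado (1961): when n ≥ 2k, max |F| = C(n−1, k−1). The bound is attained by the star {A : i ∈ A} for any fixed i ∈ [n]. Here C(421−1, 2−1) = C(420, 1) = 420.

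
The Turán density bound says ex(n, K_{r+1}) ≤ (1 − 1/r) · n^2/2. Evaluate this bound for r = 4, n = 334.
Turán density bound = (3/4) · 334^2/2 = 83667/2 ≈ 41833.5

Turán's theorem: ex(n, K_{r+1}) is achieved by the complete r-partite Turán graph T(n, r) with parts as balanced as possible, and is at most (1 − 1/r) · n^2/2. For r = 4, n = 334: the density bound is (3/4) · 111556/2 = 83667/2 ≈ 41833.5. The integer-valued extremum is e(T(334, 4)) = 41833, which is strictly less than the density bound 83667/2 since 4 ∤ 334 (the parts of T(334, 4) cannot all be equal).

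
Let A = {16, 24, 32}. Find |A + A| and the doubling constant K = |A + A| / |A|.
K = |A + A| / |A| = 5/3

Enumerate A + A = {a + b : a, b ∈ A}. With |A| = 3, there are |A|^2 = 9 ordered sum pairs; collecting distinct values, A + A = {32, 40, 48, 56, 64}, so |A + A| = 5. Thus K = 5/3. Here |A + A| = 2|A| − 1 = 5, the minimum possible — so K = 5/3 is minimal, which holds iff A is an arithmetic progression.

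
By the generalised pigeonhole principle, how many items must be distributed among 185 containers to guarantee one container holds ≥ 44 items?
n = (44 − 1)·185 + 1 = 7956

By the generalised pigeonhole principle, to guarantee some box contains ≥ r objects we need more than (r − 1) · k objects total. Threshold: n = (r − 1) · k + 1. With r = 44 and k = 185: n = 43 · 185 + 1 = 7955 + 1 = 7956. For n = 7955 = 43 · 185, we can put exactly 43 objects in every box, avoiding 44 in any single one — so 7956 is tight.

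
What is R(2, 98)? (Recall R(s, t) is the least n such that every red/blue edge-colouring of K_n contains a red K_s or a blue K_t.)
R(2, 98) = 98

R(2, k) = k for all k ≥ 2: in a 2-colouring of K_k, either some edge is red (a red K_2) or all edges are blue (a blue K_k). And K_{97} coloured all-blue has no blue K_98, so R(2, 98) > 97. Hence R(2, 98) = 98.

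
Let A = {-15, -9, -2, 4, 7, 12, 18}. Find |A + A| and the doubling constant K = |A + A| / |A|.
K = |A + A| / |A| = 25/7

Enumerate A + A = {a + b : a, b ∈ A}. With |A| = 7, there are |A|^2 = 49 ordered sum pairs; collecting distinct values, A + A = {-30, -24, -18, -17, -11, -8, -5, -4, -3, -2, 2, 3, 5, 8, 9, 10, 11, 14, 16, 19, 22, 24, 25, 30, 36}, so |A + A| = 25. Thus K = 25/7. For comparison, the minimum possible |A + A| over all 7-element sets is 2·7 − 1 = 13 (so min K = 13/7), attained only by arithmetic progressions.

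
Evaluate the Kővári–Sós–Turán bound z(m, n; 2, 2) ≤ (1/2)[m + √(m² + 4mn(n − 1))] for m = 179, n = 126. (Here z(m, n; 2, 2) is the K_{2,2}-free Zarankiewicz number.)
z(179, 126; 2, 2) ≤ (1/2)[179 + √(179² + 4·179·126·125)] = (1/2)[179 + √11309041] = 1770.9459

Kővári–Sós–Turán: let r_1, ..., r_179 be the row sums and z = Σ r_i the total number of 1s. Each pair of columns can share at most one row with both entries 1 (else a 2×2 all-ones block appears), so Σ_i C(r_i, 2) ≤ C(126, 2) = 7875. By convexity Σ_i C(r_i, 2) ≥ 179·C(z/179, 2) = z(z − 179)/(2·179), giving z² − 179z − 179·126·125 ≤ 0 and hence z ≤ (1/2)[179 + √(32041 + 4·2819250)] = (1/2)[179 + √11309041] ≈ (1/2)(179 + 3362.8918) = 1770.9459.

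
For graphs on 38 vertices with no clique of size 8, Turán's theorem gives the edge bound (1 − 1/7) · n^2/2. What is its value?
Turán density bound = (6/7) · 38^2/2 = 4332/7 ≈ 618.8571

Turán's theorem: ex(n, K_{r+1}) is achieved by the complete r-partite Turán graph T(n, r) with parts as balanced as possible, and is at most (1 − 1/r) · n^2/2. For r = 7, n = 38: the density bound is (6/7) · 1444/2 = 4332/7 ≈ 618.8571. The integer-valued extremum is e(T(38, 7)) = 618, which is strictly less than the density bound 4332/7 since 7 ∤ 38 (the parts of T(38, 7) cannot all be equal).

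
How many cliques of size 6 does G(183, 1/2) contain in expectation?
E[# K_6] = C(183, 6) · (1/2)^C(6, 2) = 48019108683 / 2^15 ≈ 1465426.900726

For each 6-subset S of vertices (there are C(183, 6) = 48019108683 such S), let X_S = 1 if S induces a K_6 (all C(6, 2) = 15 edges present). Then P(X_S = 1) = (1/2)^15 = 1/32768. By linearity of expectation, E[# K_6] = C(183, 6) · (1/2)^15 = 48019108683 / 32768 ≈ 1465426.900726.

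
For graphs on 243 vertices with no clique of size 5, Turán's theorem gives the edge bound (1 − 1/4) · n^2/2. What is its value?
Turán density bound = (3/4) · 243^2/2 = 177147/8 ≈ 22143.375

Turán's theorem: ex(n, K_{r+1}) is achieved by the complete r-partite Turán graph T(n, r) with parts as balanced as possible, and is at most (1 − 1/r) · n^2/2. For r = 4, n = 243: the density bound is (3/4) · 59049/2 = 177147/8 ≈ 22143.375. The integer-valued extremum is e(T(243, 4)) = 22143, which is strictly less than the density bound 177147/8 since 4 ∤ 243 (the parts of T(243, 4) cannot all be equal).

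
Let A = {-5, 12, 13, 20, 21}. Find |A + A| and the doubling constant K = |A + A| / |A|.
K = |A + A| / |A| = 14/5

Enumerate A + A = {a + b : a, b ∈ A}. With |A| = 5, there are |A|^2 = 25 ordered sum pairs; collecting distinct values, A + A = {-10, 7, 8, 15, 16, 24, 25, 26, 32, 33, 34, 40, 41, 42}, so |A + A| = 14. Thus K = 14/5. For comparison, the minimum possible |A + A| over all 5-element sets is 2·5 − 1 = 9 (so min K = 9/5), attained only by arithmetic progressions.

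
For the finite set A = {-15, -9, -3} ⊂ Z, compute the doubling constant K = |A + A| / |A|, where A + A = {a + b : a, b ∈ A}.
K = |A + A| / |A| = 5/3

Enumerate A + A = {a + b : a, b ∈ A}. With |A| = 3, there are |A|^2 = 9 ordered sum pairs; collecting distinct values, A + A = {-30, -24, -18, -12, -6}, so |A + A| = 5. Thus K = 5/3. Here |A + A| = 2|A| − 1 = 5, the minimum possible — so K = 5/3 is minimal, which holds iff A is an arithmetic progression.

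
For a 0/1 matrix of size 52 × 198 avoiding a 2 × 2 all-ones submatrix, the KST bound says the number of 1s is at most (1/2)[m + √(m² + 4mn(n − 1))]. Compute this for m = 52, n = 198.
z(52, 198; 2, 2) ≤ (1/2)[52 + √(52² + 4·52·198·197)] = (1/2)[52 + √8115952] = 1450.4255

Kővári–Sós–Turán: let r_1, ..., r_52 be the row sums and z = Σ r_i the total number of 1s. Each pair of columns can share at most one row with both entries 1 (else a 2×2 all-ones block appears), so Σ_i C(r_i, 2) ≤ C(198, 2) = 19503. By convexity Σ_i C(r_i, 2) ≥ 52·C(z/52, 2) = z(z − 52)/(2·52), giving z² − 52z − 52·198·197 ≤ 0 and hence z ≤ (1/2)[52 + √(2704 + 4·2028312)] = (1/2)[52 + √8115952] ≈ (1/2)(52 + 2848.851) = 1450.4255.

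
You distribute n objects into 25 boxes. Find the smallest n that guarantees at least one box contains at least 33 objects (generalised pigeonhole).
n = (33 − 1)·25 + 1 = 801

By the generalised pigeonhole principle, to guarantee some box contains ≥ r objects we need more than (r − 1) · k objects total. Threshold: n = (r − 1) · k + 1. With r = 33 and k = 25: n = 32 · 25 + 1 = 800 + 1 = 801. For n = 800 = 32 · 25, we can put exactly 32 objects in every box, avoiding 33 in any single one — so 801 is tight.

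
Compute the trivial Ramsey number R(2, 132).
R(2, 132) = 132

R(2, k) = k for all k ≥ 2: in a 2-colouring of K_k, either some edge is red (a red K_2) or all edges are blue (a blue K_k). And K_{131} coloured all-blue has no blue K_132, so R(2, 132) > 131. Hence R(2, 132) = 132.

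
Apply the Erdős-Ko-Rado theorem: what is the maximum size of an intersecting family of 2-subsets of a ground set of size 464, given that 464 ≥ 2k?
max |F| = C(463, 1) = 463

Erdős-Ko-Rado (1961): when n ≥ 2k, max |F| = C(n−1, k−1). The bound is attained by the star {A : i ∈ A} for any fixed i ∈ [n]. Here C(464−1, 2−1) = C(463, 1) = 463.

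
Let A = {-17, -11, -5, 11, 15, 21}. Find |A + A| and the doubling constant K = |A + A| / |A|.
K = |A + A| / |A| = 18/6 = 3

Enumerate A + A = {a + b : a, b ∈ A}. With |A| = 6, there are |A|^2 = 36 ordered sum pairs; collecting distinct values, A + A = {-34, -28, -22, -16, -10, -6, -2, 0, 4, 6, 10, 16, 22, 26, 30, 32, 36, 42}, so |A + A| = 18. Thus K = 18/6 = 3. For comparison, the minimum possible |A + A| over all 6-element sets is 2·6 − 1 = 11 (so min K = 11/6), attained only by arithmetic progressions.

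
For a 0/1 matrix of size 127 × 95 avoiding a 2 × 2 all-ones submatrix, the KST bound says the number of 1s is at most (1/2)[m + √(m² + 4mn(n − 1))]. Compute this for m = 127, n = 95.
z(127, 95; 2, 2) ≤ (1/2)[127 + √(127² + 4·127·95·94)] = (1/2)[127 + √4552569] = 1130.3375

Kővári–Sós–Turán: let r_1, ..., r_127 be the row sums and z = Σ r_i the total number of 1s. Each pair of columns can share at most one row with both entries 1 (else a 2×2 all-ones block appears), so Σ_i C(r_i, 2) ≤ C(95, 2) = 4465. By convexity Σ_i C(r_i, 2) ≥ 127·C(z/127, 2) = z(z − 127)/(2·127), giving z² − 127z − 127·95·94 ≤ 0 and hence z ≤ (1/2)[127 + √(16129 + 4·1134110)] = (1/2)[127 + √4552569] ≈ (1/2)(127 + 2133.675) = 1130.3375.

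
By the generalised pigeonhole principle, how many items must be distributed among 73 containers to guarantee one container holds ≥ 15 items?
n = (15 − 1)·73 + 1 = 1023

By the generalised pigeonhole principle, to guarantee some box contains ≥ r objects we need more than (r − 1) · k objects total. Threshold: n = (r − 1) · k + 1. With r = 15 and k = 73: n = 14 · 73 + 1 = 1022 + 1 = 1023. For n = 1022 = 14 · 73, we can put exactly 14 objects in every box, avoiding 15 in any single one — so 1023 is tight.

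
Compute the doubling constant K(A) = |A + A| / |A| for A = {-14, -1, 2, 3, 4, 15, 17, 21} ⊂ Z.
K = |A + A| / |A| = 30/8 = 15/4

Enumerate A + A = {a + b : a, b ∈ A}. With |A| = 8, there are |A|^2 = 64 ordered sum pairs; collecting distinct values, A + A = {-28, -15, -12, -11, -10, -2, 1, 2, 3, 4, 5, 6, 7, 8, 14, 16, 17, 18, 19, 20, 21, 23, 24, 25, 30, 32, 34, 36, 38, 42}, so |A + A| = 30. Thus K = 30/8 = 15/4. For comparison, the minimum possible |A + A| over all 8-element sets is 2·8 − 1 = 15 (so min K = 15/8), attained only by arithmetic progressions.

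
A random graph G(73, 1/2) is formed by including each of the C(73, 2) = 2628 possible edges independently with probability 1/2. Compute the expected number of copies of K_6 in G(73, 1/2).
E[# K_6] = C(73, 6) · (1/2)^C(6, 2) = 170230452 / 2^15 = 42557613/8192 ≈ 5195.021118

For each 6-subset S of vertices (there are C(73, 6) = 170230452 such S), let X_S = 1 if S induces a K_6 (all C(6, 2) = 15 edges present). Then P(X_S = 1) = (1/2)^15 = 1/32768. By linearity of expectation, E[# K_6] = C(73, 6) · (1/2)^15 = 170230452 / 32768 = 42557613/8192 ≈ 5195.021118.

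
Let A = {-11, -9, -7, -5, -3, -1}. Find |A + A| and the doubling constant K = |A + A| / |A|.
K = |A + A| / |A| = 11/6

Enumerate A + A = {a + b : a, b ∈ A}. With |A| = 6, there are |A|^2 = 36 ordered sum pairs; collecting distinct values, A + A = {-22, -20, -18, -16, -14, -12, -10, -8, -6, -4, -2}, so |A + A| = 11. Thus K = 11/6. Here |A + A| = 2|A| − 1 = 11, the minimum possible — so K = 11/6 is minimal, which holds iff A is an arithmetic progression.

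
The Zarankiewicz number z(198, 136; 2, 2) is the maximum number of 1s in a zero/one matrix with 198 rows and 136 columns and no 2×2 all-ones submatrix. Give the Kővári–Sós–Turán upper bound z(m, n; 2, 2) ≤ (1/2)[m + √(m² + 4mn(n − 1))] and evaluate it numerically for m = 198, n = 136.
z(198, 136; 2, 2) ≤ (1/2)[198 + √(198² + 4·198·136·135)] = (1/2)[198 + √14580324] = 2008.2095

Kővári–Sós–Turán: let r_1, ..., r_198 be the row sums and z = Σ r_i the total number of 1s. Each pair of columns can share at most one row with both entries 1 (else a 2×2 all-ones block appears), so Σ_i C(r_i, 2) ≤ C(136, 2) = 9180. By convexity Σ_i C(r_i, 2) ≥ 198·C(z/198, 2) = z(z − 198)/(2·198), giving z² − 198z − 198·136·135 ≤ 0 and hence z ≤ (1/2)[198 + √(39204 + 4·3635280)] = (1/2)[198 + √14580324] ≈ (1/2)(198 + 3818.419) = 2008.2095.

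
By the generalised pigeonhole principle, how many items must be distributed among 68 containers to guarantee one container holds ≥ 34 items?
n = (34 − 1)·68 + 1 = 2245

By the generalised pigeonhole principle, to guarantee some box contains ≥ r objects we need more than (r − 1) · k objects total. Threshold: n = (r − 1) · k + 1. With r = 34 and k = 68: n = 33 · 68 + 1 = 2244 + 1 = 2245. For n = 2244 = 33 · 68, we can put exactly 33 objects in every box, avoiding 34 in any single one — so 2245 is tight.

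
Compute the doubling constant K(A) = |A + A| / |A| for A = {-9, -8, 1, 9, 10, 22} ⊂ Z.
K = |A + A| / |A| = 19/6

Enumerate A + A = {a + b : a, b ∈ A}. With |A| = 6, there are |A|^2 = 36 ordered sum pairs; collecting distinct values, A + A = {-18, -17, -16, -8, -7, 0, 1, 2, 10, 11, 13, 14, 18, 19, 20, 23, 31, 32, 44}, so |A + A| = 19. Thus K = 19/6. For comparison, the minimum possible |A + A| over all 6-element sets is 2·6 − 1 = 11 (so min K = 11/6), attained only by arithmetic progressions.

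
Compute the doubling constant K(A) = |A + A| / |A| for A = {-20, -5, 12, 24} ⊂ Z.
K = |A + A| / |A| = 10/4 = 5/2

Enumerate A + A = {a + b : a, b ∈ A}. With |A| = 4, there are |A|^2 = 16 ordered sum pairs; collecting distinct values, A + A = {-40, -25, -10, -8, 4, 7, 19, 24, 36, 48}, so |A + A| = 10. Thus K = 10/4 = 5/2. For comparison, the minimum possible |A + A| over all 4-element sets is 2·4 − 1 = 7 (so min K = 7/4), attained only by arithmetic progressions.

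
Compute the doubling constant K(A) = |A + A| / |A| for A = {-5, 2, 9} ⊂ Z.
K = |A + A| / |A| = 5/3

Enumerate A + A = {a + b : a, b ∈ A}. With |A| = 3, there are |A|^2 = 9 ordered sum pairs; collecting distinct values, A + A = {-10, -3, 4, 11, 18}, so |A + A| = 5. Thus K = 5/3. Here |A + A| = 2|A| − 1 = 5, the minimum possible — so K = 5/3 is minimal, which holds iff A is an arithmetic progression.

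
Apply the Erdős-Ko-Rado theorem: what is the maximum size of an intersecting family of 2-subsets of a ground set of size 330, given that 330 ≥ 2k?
max |F| = C(329, 1) = 329

Erdős-Ko-Rado (1961): when n ≥ 2k, max |F| = C(n−1, k−1). The bound is attained by the star {A : i ∈ A} for any fixed i ∈ [n]. Here C(330−1, 2−1) = C(329, 1) = 329.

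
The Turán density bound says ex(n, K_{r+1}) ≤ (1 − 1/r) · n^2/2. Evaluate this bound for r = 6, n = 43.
Turán density bound = (5/6) · 43^2/2 = 9245/12 ≈ 770.4167

Turán's theorem: ex(n, K_{r+1}) is achieved by the complete r-partite Turán graph T(n, r) with parts as balanced as possible, and is at most (1 − 1/r) · n^2/2. For r = 6, n = 43: the density bound is (5/6) · 1849/2 = 9245/12 ≈ 770.4167. The integer-valued extremum is e(T(43, 6)) = 770, which is strictly less than the density bound 9245/12 since 6 ∤ 43 (the parts of T(43, 6) cannot all be equal).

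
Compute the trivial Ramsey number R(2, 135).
R(2, 135) = 135

R(2, k) = k for all k ≥ 2: in a 2-colouring of K_k, either some edge is red (a red K_2) or all edges are blue (a blue K_k). And K_{134} coloured all-blue has no blue K_135, so R(2, 135) > 134. Hence R(2, 135) = 135.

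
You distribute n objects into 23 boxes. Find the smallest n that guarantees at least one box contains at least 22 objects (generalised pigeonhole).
n = (22 − 1)·23 + 1 = 484

By the generalised pigeonhole principle, to guarantee some box contains ≥ r objects we need more than (r − 1) · k objects total. Threshold: n = (r − 1) · k + 1. With r = 22 and k = 23: n = 21 · 23 + 1 = 483 + 1 = 484. For n = 483 = 21 · 23, we can put exactly 21 objects in every box, avoiding 22 in any single one — so 484 is tight.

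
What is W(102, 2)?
W(102, 2) = 102 + 1 = 103

A 2-term AP is any pair of integers, so a monochromatic 2-AP exists iff some colour is used at least twice. With 102 colours, the colouring i ↦ i on {1, ..., 102} uses each colour once, avoiding any monochromatic pair, so W(102, 2) > 102. For {1, ..., 103}, pigeonhole forces two integers of the same colour, which form a monochromatic 2-AP. Hence W(102, 2) = 103.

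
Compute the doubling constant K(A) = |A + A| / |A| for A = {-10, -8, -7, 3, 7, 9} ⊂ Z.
K = |A + A| / |A| = 20/6 = 10/3

Enumerate A + A = {a + b : a, b ∈ A}. With |A| = 6, there are |A|^2 = 36 ordered sum pairs; collecting distinct values, A + A = {-20, -18, -17, -16, -15, -14, -7, -5, -4, -3, -1, 0, 1, 2, 6, 10, 12, 14, 16, 18}, so |A + A| = 20. Thus K = 20/6 = 10/3. For comparison, the minimum possible |A + A| over all 6-element sets is 2·6 − 1 = 11 (so min K = 11/6), attained only by arithmetic progressions.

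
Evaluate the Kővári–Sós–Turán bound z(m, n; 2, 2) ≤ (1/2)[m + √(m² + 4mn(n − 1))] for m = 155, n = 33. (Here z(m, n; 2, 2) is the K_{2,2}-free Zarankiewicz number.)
z(155, 33; 2, 2) ≤ (1/2)[155 + √(155² + 4·155·33·32)] = (1/2)[155 + √678745] = 489.4299

Kővári–Sós–Turán: let r_1, ..., r_155 be the row sums and z = Σ r_i the total number of 1s. Each pair of columns can share at most one row with both entries 1 (else a 2×2 all-ones block appears), so Σ_i C(r_i, 2) ≤ C(33, 2) = 528. By convexity Σ_i C(r_i, 2) ≥ 155·C(z/155, 2) = z(z − 155)/(2·155), giving z² − 155z − 155·33·32 ≤ 0 and hence z ≤ (1/2)[155 + √(24025 + 4·163680)] = (1/2)[155 + √678745] ≈ (1/2)(155 + 823.8598) = 489.4299.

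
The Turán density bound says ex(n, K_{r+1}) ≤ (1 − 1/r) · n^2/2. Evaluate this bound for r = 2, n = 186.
Turán density bound = (1/2) · 186^2/2 = 8649

Turán's theorem: ex(n, K_{r+1}) is achieved by the complete r-partite Turán graph T(n, r) with parts as balanced as possible, and is at most (1 − 1/r) · n^2/2. For r = 2, n = 186: the density bound is (1/2) · 34596/2 = 8649. Since 2 ∣ 186, the Turán graph T(186, 2) has parts of equal size 93, and its edge count e(T(186, 2)) = 8649 attains the density bound exactly.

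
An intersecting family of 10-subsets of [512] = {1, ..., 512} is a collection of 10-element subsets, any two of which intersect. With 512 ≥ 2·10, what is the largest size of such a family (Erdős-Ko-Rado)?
max |F| = C(511, 9) = 6098989894499557055

The Erdős-Ko-Rado theorem states: for n ≥ 2k, an intersecting family of k-subsets of an n-element set has size at most C(n − 1, k − 1), with equality for 'star' families {A ⊆ [n] : |A| = k, i ∈ A} (fix an element i). For n = 512, k = 10: C(511, 9) = 6098989894499557055.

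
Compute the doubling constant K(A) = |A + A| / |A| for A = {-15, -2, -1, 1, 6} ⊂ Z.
K = |A + A| / |A| = 15/5 = 3

Enumerate A + A = {a + b : a, b ∈ A}. With |A| = 5, there are |A|^2 = 25 ordered sum pairs; collecting distinct values, A + A = {-30, -17, -16, -14, -9, -4, -3, -2, -1, 0, 2, 4, 5, 7, 12}, so |A + A| = 15. Thus K = 15/5 = 3. For comparison, the minimum possible |A + A| over all 5-element sets is 2·5 − 1 = 9 (so min K = 9/5), attained only by arithmetic progressions.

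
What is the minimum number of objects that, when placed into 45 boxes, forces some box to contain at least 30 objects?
n = (30 − 1)·45 + 1 = 1306

By the generalised pigeonhole principle, to guarantee some box contains ≥ r objects we need more than (r − 1) · k objects total. Threshold: n = (r − 1) · k + 1. With r = 30 and k = 45: n = 29 · 45 + 1 = 1305 + 1 = 1306. For n = 1305 = 29 · 45, we can put exactly 29 objects in every box, avoiding 30 in any single one — so 1306 is tight.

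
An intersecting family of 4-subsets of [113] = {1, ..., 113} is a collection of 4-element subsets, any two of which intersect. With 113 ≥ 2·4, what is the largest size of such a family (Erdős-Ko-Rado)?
max |F| = C(112, 3) = 227920

Erdős-Ko-Rado (1961): when n ≥ 2k, max |F| = C(n−1, k−1). The bound is attained by the star {A : i ∈ A} for any fixed i ∈ [n]. Here C(113−1, 4−1) = C(112, 3) = 227920.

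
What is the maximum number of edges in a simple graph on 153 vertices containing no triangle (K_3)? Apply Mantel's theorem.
ex(153, K_3) = ⌊153^2/4⌋ = 5852

Mantel (1907): a triangle-free graph on n vertices has at most ⌊n^2/4⌋ edges, with equality for the complete bipartite graph K_{⌊n/2⌋, ⌈n/2⌉}. For n = 153: ⌊153^2/4⌋ = ⌊23409/4⌋ = 5852. The extremal graph is K_{76, 77}, which has 76·77 = 5852 edges.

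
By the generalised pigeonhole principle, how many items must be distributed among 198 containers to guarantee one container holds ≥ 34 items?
n = (34 − 1)·198 + 1 = 6535

By the generalised pigeonhole principle, to guarantee some box contains ≥ r objects we need more than (r − 1) · k objects total. Threshold: n = (r − 1) · k + 1. With r = 34 and k = 198: n = 33 · 198 + 1 = 6534 + 1 = 6535. For n = 6534 = 33 · 198, we can put exactly 33 objects in every box, avoiding 34 in any single one — so 6535 is tight.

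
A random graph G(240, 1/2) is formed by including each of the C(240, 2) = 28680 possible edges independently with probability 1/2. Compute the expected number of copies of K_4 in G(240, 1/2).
E[# K_4] = C(240, 4) · (1/2)^C(4, 2) = 134810340 / 2^6 = 33702585/16 = 2106411.5625

For each 4-subset S of vertices (there are C(240, 4) = 134810340 such S), let X_S = 1 if S induces a K_4 (all C(4, 2) = 6 edges present). Then P(X_S = 1) = (1/2)^6 = 1/64. By linearity of expectation, E[# K_4] = C(240, 4) · (1/2)^6 = 134810340 / 64 = 33702585/16 = 2106411.5625.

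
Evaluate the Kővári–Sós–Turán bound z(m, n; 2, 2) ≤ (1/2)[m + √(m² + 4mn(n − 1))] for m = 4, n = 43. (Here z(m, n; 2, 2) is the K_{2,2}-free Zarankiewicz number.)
z(4, 43; 2, 2) ≤ (1/2)[4 + √(4² + 4·4·43·42)] = (1/2)[4 + √28912] = 87.0176

Kővári–Sós–Turán: let r_1, ..., r_4 be the row sums and z = Σ r_i the total number of 1s. Each pair of columns can share at most one row with both entries 1 (else a 2×2 all-ones block appears), so Σ_i C(r_i, 2) ≤ C(43, 2) = 903. By convexity Σ_i C(r_i, 2) ≥ 4·C(z/4, 2) = z(z − 4)/(2·4), giving z² − 4z − 4·43·42 ≤ 0 and hence z ≤ (1/2)[4 + √(16 + 4·7224)] = (1/2)[4 + √28912] ≈ (1/2)(4 + 170.0353) = 87.0176.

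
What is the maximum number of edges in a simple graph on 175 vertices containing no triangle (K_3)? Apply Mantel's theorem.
ex(175, K_3) = ⌊175^2/4⌋ = 7656

Mantel (1907): a triangle-free graph on n vertices has at most ⌊n^2/4⌋ edges, with equality for the complete bipartite graph K_{⌊n/2⌋, ⌈n/2⌉}. For n = 175: ⌊175^2/4⌋ = ⌊30625/4⌋ = 7656. The extremal graph is K_{87, 88}, which has 87·88 = 7656 edges.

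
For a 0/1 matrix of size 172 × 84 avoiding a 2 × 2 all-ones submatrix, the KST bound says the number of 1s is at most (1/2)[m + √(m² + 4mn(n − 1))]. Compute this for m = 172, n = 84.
z(172, 84; 2, 2) ≤ (1/2)[172 + √(172² + 4·172·84·83)] = (1/2)[172 + √4826320] = 1184.4444

Kővári–Sós–Turán: let r_1, ..., r_172 be the row sums and z = Σ r_i the total number of 1s. Each pair of columns can share at most one row with both entries 1 (else a 2×2 all-ones block appears), so Σ_i C(r_i, 2) ≤ C(84, 2) = 3486. By convexity Σ_i C(r_i, 2) ≥ 172·C(z/172, 2) = z(z − 172)/(2·172), giving z² − 172z − 172·84·83 ≤ 0 and hence z ≤ (1/2)[172 + √(29584 + 4·1199184)] = (1/2)[172 + √4826320] ≈ (1/2)(172 + 2196.8887) = 1184.4444.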